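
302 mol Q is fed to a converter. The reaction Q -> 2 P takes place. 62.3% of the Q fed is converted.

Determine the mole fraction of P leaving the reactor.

0.768

Q reacted = 0.623 × 302 = 188.1 mol; ν_Q = −1, so ξ = 188.1/1 = 188.1 mol.
Outlet amounts (n = n₀ + ν ξ):
  Q: 302 − 1(188.1) = 113.9
  P: 0 + 2(188.1) = 376.3
Total out = 490.1 mol; y_P = 376.3 / 490.1 = 0.7677.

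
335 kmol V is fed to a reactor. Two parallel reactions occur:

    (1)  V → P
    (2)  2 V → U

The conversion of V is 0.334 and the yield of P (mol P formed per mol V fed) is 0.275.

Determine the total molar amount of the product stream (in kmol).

Yield of P: 1ξ₁ / 335 = 0.275 → ξ₁ = 92.13 kmol.
Conversion of V: 1ξ₁ + 2ξ₂ = 0.334 × 335 = 111.9 → ξ₂ = 9.882 kmol.
Outlet amounts (n = n₀ + Σ ν·ξ):
  V: 335 − 1(92.13) − 2(9.882) = 223.1
  P: 0 + 1(92.13) = 92.13
  U: 0 + 1(9.882) = 9.882
Total out = 223.1 + 92.13 + 9.882 = 325.1 kmol.

325 kmol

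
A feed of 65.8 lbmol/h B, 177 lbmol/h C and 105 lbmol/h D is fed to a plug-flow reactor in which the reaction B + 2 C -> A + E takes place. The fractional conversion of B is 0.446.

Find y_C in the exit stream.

0.372

B reacted = 0.446 × 65.8 = 29.35 lbmol/h; ν_B = −1, so ξ = 29.35/1 = 29.35 lbmol/h.
Outlet amounts (n = n₀ + ν ξ):
  B: 65.8 − 1(29.35) = 36.45
  C: 177 − 2(29.35) = 118.3
  A: 0 + 1(29.35) = 29.35
  E: 0 + 1(29.35) = 29.35
  D: 105 (inert)
Total out = 318.5 lbmol/h; y_C = 118.3 / 318.5 = 0.3715.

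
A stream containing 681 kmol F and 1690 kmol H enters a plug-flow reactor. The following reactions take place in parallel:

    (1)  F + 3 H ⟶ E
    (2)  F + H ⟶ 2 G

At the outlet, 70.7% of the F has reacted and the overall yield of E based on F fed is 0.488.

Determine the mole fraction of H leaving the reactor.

Yield of E: 1ξ₁ / 681 = 0.488 → ξ₁ = 332.3 kmol.
Conversion of F: 1ξ₁ + 1ξ₂ = 0.707 × 681 = 481.5 → ξ₂ = 149.1 kmol.
Outlet amounts (n = n₀ + Σ ν·ξ):
  F: 681 − 1(332.3) − 1(149.1) = 199.5
  H: 1690 − 3(332.3) − 1(149.1) = 543.9
  E: 0 + 1(332.3) = 332.3
  G: 0 + 2(149.1) = 298.3
Total out = 1374 kmol; y_H = 543.9 / 1374 = 0.3958.

0.396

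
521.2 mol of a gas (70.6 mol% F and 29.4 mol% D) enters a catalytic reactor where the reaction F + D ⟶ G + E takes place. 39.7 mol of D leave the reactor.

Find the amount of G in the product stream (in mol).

For D: n = n₀ − 1ξ → 39.7 = 153.2 − 1ξ, giving ξ = 113.5 mol.
Outlet amounts (n = n₀ + ν ξ):
  F: 368 − 1(113.5) = 254.4
  D: 153.2 − 1(113.5) = 39.7
  G: 0 + 1(113.5) = 113.5
  E: 0 + 1(113.5) = 113.5

114 mol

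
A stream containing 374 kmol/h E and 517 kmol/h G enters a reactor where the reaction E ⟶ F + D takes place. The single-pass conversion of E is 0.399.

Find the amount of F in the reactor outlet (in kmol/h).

E reacted = 0.399 × 374 = 149.2 kmol/h; ν_E = −1, so ξ = 149.2/1 = 149.2 kmol/h.
Outlet amounts (n = n₀ + ν ξ):
  E: 374 − 1(149.2) = 224.8
  F: 0 + 1(149.2) = 149.2
  D: 0 + 1(149.2) = 149.2
  G: 517 (inert)

149 kmol/h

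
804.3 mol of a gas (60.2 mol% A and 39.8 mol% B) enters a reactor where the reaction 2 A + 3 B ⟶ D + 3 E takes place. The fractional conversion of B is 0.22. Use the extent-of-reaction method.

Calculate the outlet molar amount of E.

70.4 mol

B reacted = 0.22 × 320.1 = 70.42 mol; ν_B = −3, so ξ = 70.42/3 = 23.47 mol.
Outlet amounts (n = n₀ + ν ξ):
  A: 484.2 − 2(23.47) = 437.2
  B: 320.1 − 3(23.47) = 249.7
  D: 0 + 1(23.47) = 23.47
  E: 0 + 3(23.47) = 70.42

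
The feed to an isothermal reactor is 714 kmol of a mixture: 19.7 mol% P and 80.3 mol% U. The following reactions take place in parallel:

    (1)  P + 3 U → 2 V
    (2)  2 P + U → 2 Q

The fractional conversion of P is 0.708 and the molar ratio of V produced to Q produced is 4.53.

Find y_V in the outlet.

0.246

Conversion of P: P consumed = 0.708 × 140.7 = 99.59 kmol = 1ξ₁ + 2ξ₂.
Selectivity: 2ξ₁ / (2ξ₂) = 4.53 → ξ₁ = 4.53 ξ₂.
Substitute: (1·4.53 + 2) ξ₂ = 99.59 → ξ₂ = 15.25 kmol, ξ₁ = 69.08 kmol.
Outlet amounts (n = n₀ + Σ ν·ξ):
  P: 140.7 − 1(69.08) − 2(15.25) = 41.07
  U: 573.3 − 3(69.08) − 1(15.25) = 350.8
  V: 0 + 2(69.08) = 138.2
  Q: 0 + 2(15.25) = 30.5
Total out = 560.6 kmol; y_V = 138.2 / 560.6 = 0.2465.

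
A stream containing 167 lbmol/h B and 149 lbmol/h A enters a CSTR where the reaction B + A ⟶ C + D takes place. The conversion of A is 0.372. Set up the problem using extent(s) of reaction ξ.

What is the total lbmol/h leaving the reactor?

A reacted = 0.372 × 149 = 55.43 lbmol/h; ν_A = −1, so ξ = 55.43/1 = 55.43 lbmol/h.
Outlet amounts (n = n₀ + ν ξ):
  B: 167 − 1(55.43) = 111.6
  A: 149 − 1(55.43) = 93.57
  C: 0 + 1(55.43) = 55.43
  D: 0 + 1(55.43) = 55.43
Total out = 111.6 + 93.57 + 55.43 + 55.43 = 316 lbmol/h.

316 lbmol/h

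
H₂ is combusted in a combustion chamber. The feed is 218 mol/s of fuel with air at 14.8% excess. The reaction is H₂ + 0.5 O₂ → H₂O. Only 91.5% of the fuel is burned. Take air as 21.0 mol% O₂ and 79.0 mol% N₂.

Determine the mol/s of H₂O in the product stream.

199 mol/s

Stoichiometric O₂ = 0.5 × 218 = 109 mol/s; O₂ fed = 109 × 1.148 = 125.1 mol/s.
N₂ fed = 125.1 × 79/21 = 470.7 mol/s.
Fuel reacted = 0.915 × 218 → ξ = 199.5 mol/s.
Outlet (n = n₀ + ν ξ):
  H₂: 218 − 1(199.5) = 18.53
  O₂: 125.1 − 0.5(199.5) = 25.4
  N₂: 470.7 (inert)
  H₂O: 0 + 1(199.5) = 199.5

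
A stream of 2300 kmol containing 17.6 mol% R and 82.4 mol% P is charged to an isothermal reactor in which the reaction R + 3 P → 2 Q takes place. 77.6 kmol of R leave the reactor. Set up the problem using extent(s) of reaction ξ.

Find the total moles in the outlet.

1650 kmol

For R: n = n₀ − 1ξ → 77.6 = 404.8 − 1ξ, giving ξ = 327.2 kmol.
Outlet amounts (n = n₀ + ν ξ):
  R: 404.8 − 1(327.2) = 77.6
  P: 1895 − 3(327.2) = 913.6
  Q: 0 + 2(327.2) = 654.4
Total out = 77.6 + 913.6 + 654.4 = 1646 kmol.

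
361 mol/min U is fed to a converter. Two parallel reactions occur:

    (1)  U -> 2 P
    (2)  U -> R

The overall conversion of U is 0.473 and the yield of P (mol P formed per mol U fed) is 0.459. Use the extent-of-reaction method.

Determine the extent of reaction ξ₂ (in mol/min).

ξ₂ = 87.9 mol/min

Yield of P: 2ξ₁ / 361 = 0.459 → ξ₁ = 82.85 mol/min.
Conversion of U: 1ξ₁ + 1ξ₂ = 0.473 × 361 = 170.8 → ξ₂ = 87.9 mol/min.
Outlet amounts (n = n₀ + Σ ν·ξ):
  U: 361 − 1(82.85) − 1(87.9) = 190.2
  P: 0 + 2(82.85) = 165.7
  R: 0 + 1(87.9) = 87.9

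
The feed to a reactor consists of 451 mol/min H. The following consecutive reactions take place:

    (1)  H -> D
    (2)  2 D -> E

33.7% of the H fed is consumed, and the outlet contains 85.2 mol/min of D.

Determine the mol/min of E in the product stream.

33.4 mol/min

Conversion of H: H consumed = 1ξ₁ = 0.337 × 451 → ξ₁ = 152 mol/min.
D balance: n_D = 0 + 1ξ₁ − 2ξ₂ = 85.2 → ξ₂ = (1·152 − 85.2)/2 = 33.39 mol/min.
Outlet amounts (n = n₀ + Σ ν·ξ):
  H: 451 − 1(152) = 299
  D: 0 + 1(152) − 2(33.39) = 85.2
  E: 0 + 1(33.39) = 33.39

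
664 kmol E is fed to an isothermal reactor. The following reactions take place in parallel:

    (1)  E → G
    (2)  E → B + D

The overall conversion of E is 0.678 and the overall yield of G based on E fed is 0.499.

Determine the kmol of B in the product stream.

Yield of G: 1ξ₁ / 664 = 0.499 → ξ₁ = 331.3 kmol.
Conversion of E: 1ξ₁ + 1ξ₂ = 0.678 × 664 = 450.2 → ξ₂ = 118.9 kmol.
Outlet amounts (n = n₀ + Σ ν·ξ):
  E: 664 − 1(331.3) − 1(118.9) = 213.8
  G: 0 + 1(331.3) = 331.3
  B: 0 + 1(118.9) = 118.9
  D: 0 + 1(118.9) = 118.9

119 kmol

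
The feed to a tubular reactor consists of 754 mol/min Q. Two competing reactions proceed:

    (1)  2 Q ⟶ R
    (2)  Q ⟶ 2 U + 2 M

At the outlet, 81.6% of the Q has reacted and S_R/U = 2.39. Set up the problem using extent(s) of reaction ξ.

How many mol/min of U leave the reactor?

117 mol/min

Conversion of Q: Q consumed = 0.816 × 754 = 615.3 mol/min = 2ξ₁ + 1ξ₂.
Selectivity: 1ξ₁ / (2ξ₂) = 2.39 → ξ₁ = 4.78 ξ₂.
Substitute: (2·4.78 + 1) ξ₂ = 615.3 → ξ₂ = 58.26 mol/min, ξ₁ = 278.5 mol/min.
Outlet amounts (n = n₀ + Σ ν·ξ):
  Q: 754 − 2(278.5) − 1(58.26) = 138.7
  R: 0 + 1(278.5) = 278.5
  U: 0 + 2(58.26) = 116.5
  M: 0 + 2(58.26) = 116.5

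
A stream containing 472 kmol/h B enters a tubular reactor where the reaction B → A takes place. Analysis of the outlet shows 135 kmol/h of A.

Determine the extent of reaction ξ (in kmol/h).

ξ = 135 kmol/h

For A: n = n₀ + 1ξ → 135 = 0 + 1ξ, giving ξ = 135 kmol/h.
Outlet amounts (n = n₀ + ν ξ):
  B: 472 − 1(135) = 337
  A: 0 + 1(135) = 135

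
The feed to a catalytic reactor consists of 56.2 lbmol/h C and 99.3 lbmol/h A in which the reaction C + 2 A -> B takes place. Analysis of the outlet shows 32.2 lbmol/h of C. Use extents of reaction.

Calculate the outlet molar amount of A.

51.3 lbmol/h

For C: n = n₀ − 1ξ → 32.2 = 56.2 − 1ξ, giving ξ = 24 lbmol/h.
Outlet amounts (n = n₀ + ν ξ):
  C: 56.2 − 1(24) = 32.2
  A: 99.3 − 2(24) = 51.3
  B: 0 + 1(24) = 24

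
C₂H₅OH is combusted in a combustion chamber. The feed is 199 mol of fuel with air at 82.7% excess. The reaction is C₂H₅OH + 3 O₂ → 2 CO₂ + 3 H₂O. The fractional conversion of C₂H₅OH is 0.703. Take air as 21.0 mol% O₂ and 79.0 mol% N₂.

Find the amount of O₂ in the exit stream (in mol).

Stoichiometric O₂ = 3 × 199 = 597 mol; O₂ fed = 597 × 1.827 = 1091 mol.
N₂ fed = 1091 × 79/21 = 4103 mol.
Fuel reacted = 0.703 × 199 → ξ = 139.9 mol.
Outlet (n = n₀ + ν ξ):
  C₂H₅OH: 199 − 1(139.9) = 59.1
  O₂: 1091 − 3(139.9) = 671
  N₂: 4103 (inert)
  CO₂: 0 + 2(139.9) = 279.8
  H₂O: 0 + 3(139.9) = 419.7

671 mol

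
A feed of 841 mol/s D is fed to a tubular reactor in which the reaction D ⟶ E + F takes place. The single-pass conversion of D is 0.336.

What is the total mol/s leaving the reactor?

1120 mol/s

D reacted = 0.336 × 841 = 282.6 mol/s; ν_D = −1, so ξ = 282.6/1 = 282.6 mol/s.
Outlet amounts (n = n₀ + ν ξ):
  D: 841 − 1(282.6) = 558.4
  E: 0 + 1(282.6) = 282.6
  F: 0 + 1(282.6) = 282.6
Total out = 558.4 + 282.6 + 282.6 = 1124 mol/s.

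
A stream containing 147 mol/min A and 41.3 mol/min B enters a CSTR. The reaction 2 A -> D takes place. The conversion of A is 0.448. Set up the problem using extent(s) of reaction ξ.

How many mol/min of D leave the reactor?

32.9 mol/min

A reacted = 0.448 × 147 = 65.86 mol/min; ν_A = −2, so ξ = 65.86/2 = 32.93 mol/min.
Outlet amounts (n = n₀ + ν ξ):
  A: 147 − 2(32.93) = 81.14
  D: 0 + 1(32.93) = 32.93
  B: 41.3 (inert)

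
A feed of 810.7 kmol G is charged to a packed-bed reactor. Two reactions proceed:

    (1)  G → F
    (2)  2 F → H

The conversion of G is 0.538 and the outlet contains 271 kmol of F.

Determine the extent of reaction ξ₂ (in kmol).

ξ₂ = 82.6 kmol

Conversion of G: G consumed = 1ξ₁ = 0.538 × 810.7 → ξ₁ = 436.2 kmol.
F balance: n_F = 0 + 1ξ₁ − 2ξ₂ = 271 → ξ₂ = (1·436.2 − 271)/2 = 82.58 kmol.
Outlet amounts (n = n₀ + Σ ν·ξ):
  G: 810.7 − 1(436.2) = 374.5
  F: 0 + 1(436.2) − 2(82.58) = 271
  H: 0 + 1(82.58) = 82.58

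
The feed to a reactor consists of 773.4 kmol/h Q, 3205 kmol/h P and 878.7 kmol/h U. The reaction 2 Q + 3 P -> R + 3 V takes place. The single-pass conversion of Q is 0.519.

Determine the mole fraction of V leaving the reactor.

0.129

Q reacted = 0.519 × 773.4 = 401.4 kmol/h; ν_Q = −2, so ξ = 401.4/2 = 200.7 kmol/h.
Outlet amounts (n = n₀ + ν ξ):
  Q: 773.4 − 2(200.7) = 372
  P: 3205 − 3(200.7) = 2603
  R: 0 + 1(200.7) = 200.7
  V: 0 + 3(200.7) = 602.1
  U: 878.7 (inert)
Total out = 4656 kmol/h; y_V = 602.1 / 4656 = 0.1293.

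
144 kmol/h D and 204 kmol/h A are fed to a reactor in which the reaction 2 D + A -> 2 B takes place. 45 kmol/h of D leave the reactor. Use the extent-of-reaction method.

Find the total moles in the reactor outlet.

For D: n = n₀ − 2ξ → 45 = 144 − 2ξ, giving ξ = 49.5 kmol/h.
Outlet amounts (n = n₀ + ν ξ):
  D: 144 − 2(49.5) = 45
  A: 204 − 1(49.5) = 154.5
  B: 0 + 2(49.5) = 99
Total out = 45 + 154.5 + 99 = 298.5 kmol/h.

298 kmol/h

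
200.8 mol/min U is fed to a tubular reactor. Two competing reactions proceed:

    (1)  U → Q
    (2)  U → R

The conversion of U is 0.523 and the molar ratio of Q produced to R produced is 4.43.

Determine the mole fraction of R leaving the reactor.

Conversion of U: U consumed = 0.523 × 200.8 = 105 mol/min = 1ξ₁ + 1ξ₂.
Selectivity: 1ξ₁ / (1ξ₂) = 4.43 → ξ₁ = 4.43 ξ₂.
Substitute: (1·4.43 + 1) ξ₂ = 105 → ξ₂ = 19.34 mol/min, ξ₁ = 85.68 mol/min.
Outlet amounts (n = n₀ + Σ ν·ξ):
  U: 200.8 − 1(85.68) − 1(19.34) = 95.78
  Q: 0 + 1(85.68) = 85.68
  R: 0 + 1(19.34) = 19.34
Total out = 200.8 mol/min; y_R = 19.34 / 200.8 = 0.09632.

0.0963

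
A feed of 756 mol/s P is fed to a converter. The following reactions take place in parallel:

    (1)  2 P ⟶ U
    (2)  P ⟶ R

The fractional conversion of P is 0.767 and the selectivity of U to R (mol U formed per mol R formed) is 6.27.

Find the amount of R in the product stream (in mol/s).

42.8 mol/s

Conversion of P: P consumed = 0.767 × 756 = 579.9 mol/s = 2ξ₁ + 1ξ₂.
Selectivity: 1ξ₁ / (1ξ₂) = 6.27 → ξ₁ = 6.27 ξ₂.
Substitute: (2·6.27 + 1) ξ₂ = 579.9 → ξ₂ = 42.83 mol/s, ξ₁ = 268.5 mol/s.
Outlet amounts (n = n₀ + Σ ν·ξ):
  P: 756 − 2(268.5) − 1(42.83) = 176.1
  U: 0 + 1(268.5) = 268.5
  R: 0 + 1(42.83) = 42.83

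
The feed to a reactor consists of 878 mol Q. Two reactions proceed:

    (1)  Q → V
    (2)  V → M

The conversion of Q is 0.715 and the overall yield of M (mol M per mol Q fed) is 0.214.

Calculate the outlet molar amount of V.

440 mol

Conversion of Q: Q consumed = 1ξ₁ = 0.715 × 878 → ξ₁ = 627.8 mol.
Yield of M: 1ξ₂ / 878 = 0.214 → ξ₂ = 187.9 mol.
Outlet amounts (n = n₀ + Σ ν·ξ):
  Q: 878 − 1(627.8) = 250.2
  V: 0 + 1(627.8) − 1(187.9) = 439.9
  M: 0 + 1(187.9) = 187.9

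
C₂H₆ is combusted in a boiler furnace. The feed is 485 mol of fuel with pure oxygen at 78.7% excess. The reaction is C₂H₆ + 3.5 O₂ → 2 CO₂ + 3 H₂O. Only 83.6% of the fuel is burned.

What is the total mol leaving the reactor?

Stoichiometric O₂ = 3.5 × 485 = 1698 mol; O₂ fed = 1698 × 1.787 = 3033 mol.
Fuel reacted = 0.836 × 485 → ξ = 405.5 mol.
Outlet (n = n₀ + ν ξ):
  C₂H₆: 485 − 1(405.5) = 79.54
  O₂: 3033 − 3.5(405.5) = 1614
  CO₂: 0 + 2(405.5) = 810.9
  H₂O: 0 + 3(405.5) = 1216
Total out = 79.54 + 1614 + 810.9 + 1216 = 3721 mol.

3720 mol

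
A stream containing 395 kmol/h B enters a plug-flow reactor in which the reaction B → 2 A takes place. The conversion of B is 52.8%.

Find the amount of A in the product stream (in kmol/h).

B reacted = 0.528 × 395 = 208.6 kmol/h; ν_B = −1, so ξ = 208.6/1 = 208.6 kmol/h.
Outlet amounts (n = n₀ + ν ξ):
  B: 395 − 1(208.6) = 186.4
  A: 0 + 2(208.6) = 417.1

417 kmol/h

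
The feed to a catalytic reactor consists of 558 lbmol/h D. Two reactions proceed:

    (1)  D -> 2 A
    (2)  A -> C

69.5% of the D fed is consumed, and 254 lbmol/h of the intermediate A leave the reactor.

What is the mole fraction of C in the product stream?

Conversion of D: D consumed = 1ξ₁ = 0.695 × 558 → ξ₁ = 387.8 lbmol/h.
A balance: n_A = 0 + 2ξ₁ − 1ξ₂ = 254 → ξ₂ = (2·387.8 − 254)/1 = 521.6 lbmol/h.
Outlet amounts (n = n₀ + Σ ν·ξ):
  D: 558 − 1(387.8) = 170.2
  A: 0 + 2(387.8) − 1(521.6) = 254
  C: 0 + 1(521.6) = 521.6
Total out = 945.8 lbmol/h; y_C = 521.6 / 945.8 = 0.5515.

0.552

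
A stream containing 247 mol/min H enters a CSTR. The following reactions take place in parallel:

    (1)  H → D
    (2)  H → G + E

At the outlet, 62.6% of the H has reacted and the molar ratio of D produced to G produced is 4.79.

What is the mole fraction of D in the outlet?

0.467

Conversion of H: H consumed = 0.626 × 247 = 154.6 mol/min = 1ξ₁ + 1ξ₂.
Selectivity: 1ξ₁ / (1ξ₂) = 4.79 → ξ₁ = 4.79 ξ₂.
Substitute: (1·4.79 + 1) ξ₂ = 154.6 → ξ₂ = 26.71 mol/min, ξ₁ = 127.9 mol/min.
Outlet amounts (n = n₀ + Σ ν·ξ):
  H: 247 − 1(127.9) − 1(26.71) = 92.38
  D: 0 + 1(127.9) = 127.9
  G: 0 + 1(26.71) = 26.71
  E: 0 + 1(26.71) = 26.71
Total out = 273.7 mol/min; y_D = 127.9 / 273.7 = 0.4674.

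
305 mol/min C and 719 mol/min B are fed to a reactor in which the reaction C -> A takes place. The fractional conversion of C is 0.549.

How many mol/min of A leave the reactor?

167 mol/min

C reacted = 0.549 × 305 = 167.4 mol/min; ν_C = −1, so ξ = 167.4/1 = 167.4 mol/min.
Outlet amounts (n = n₀ + ν ξ):
  C: 305 − 1(167.4) = 137.6
  A: 0 + 1(167.4) = 167.4
  B: 719 (inert)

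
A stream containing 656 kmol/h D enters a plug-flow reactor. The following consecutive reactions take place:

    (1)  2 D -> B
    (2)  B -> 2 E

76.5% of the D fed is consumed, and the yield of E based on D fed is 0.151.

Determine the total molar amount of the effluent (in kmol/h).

455 kmol/h

Conversion of D: D consumed = 2ξ₁ = 0.765 × 656 → ξ₁ = 250.9 kmol/h.
Yield of E: 2ξ₂ / 656 = 0.151 → ξ₂ = 49.53 kmol/h.
Outlet amounts (n = n₀ + Σ ν·ξ):
  D: 656 − 2(250.9) = 154.2
  B: 0 + 1(250.9) − 1(49.53) = 201.4
  E: 0 + 2(49.53) = 99.06
Total out = 154.2 + 201.4 + 99.06 = 454.6 kmol/h.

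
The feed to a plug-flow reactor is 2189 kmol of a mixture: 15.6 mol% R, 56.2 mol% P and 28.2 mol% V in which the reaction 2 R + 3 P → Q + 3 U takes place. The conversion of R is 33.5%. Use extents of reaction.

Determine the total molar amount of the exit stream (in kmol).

2130 kmol

R reacted = 0.335 × 341.5 = 114.4 kmol; ν_R = −2, so ξ = 114.4/2 = 57.2 kmol.
Outlet amounts (n = n₀ + ν ξ):
  R: 341.5 − 2(57.2) = 227.1
  P: 1230 − 3(57.2) = 1059
  Q: 0 + 1(57.2) = 57.2
  U: 0 + 3(57.2) = 171.6
  V: 617.3 (inert)
Total out = 227.1 + 1059 + 57.2 + 171.6 + 617.3 = 2132 kmol.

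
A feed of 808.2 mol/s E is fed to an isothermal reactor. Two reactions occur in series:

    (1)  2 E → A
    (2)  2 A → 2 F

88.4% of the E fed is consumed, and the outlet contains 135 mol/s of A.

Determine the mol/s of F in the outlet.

222 mol/s

Conversion of E: E consumed = 2ξ₁ = 0.884 × 808.2 → ξ₁ = 357.2 mol/s.
A balance: n_A = 0 + 1ξ₁ − 2ξ₂ = 135 → ξ₂ = (1·357.2 − 135)/2 = 111.1 mol/s.
Outlet amounts (n = n₀ + Σ ν·ξ):
  E: 808.2 − 2(357.2) = 93.75
  A: 0 + 1(357.2) − 2(111.1) = 135
  F: 0 + 2(111.1) = 222.2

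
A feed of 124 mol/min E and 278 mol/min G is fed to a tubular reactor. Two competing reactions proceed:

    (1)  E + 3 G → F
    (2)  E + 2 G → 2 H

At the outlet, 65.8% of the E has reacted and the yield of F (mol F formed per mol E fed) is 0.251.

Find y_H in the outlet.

Yield of F: 1ξ₁ / 124 = 0.251 → ξ₁ = 31.12 mol/min.
Conversion of E: 1ξ₁ + 1ξ₂ = 0.658 × 124 = 81.59 → ξ₂ = 50.47 mol/min.
Outlet amounts (n = n₀ + Σ ν·ξ):
  E: 124 − 1(31.12) − 1(50.47) = 42.41
  G: 278 − 3(31.12) − 2(50.47) = 83.69
  F: 0 + 1(31.12) = 31.12
  H: 0 + 2(50.47) = 100.9
Total out = 258.2 mol/min; y_H = 100.9 / 258.2 = 0.391.

0.391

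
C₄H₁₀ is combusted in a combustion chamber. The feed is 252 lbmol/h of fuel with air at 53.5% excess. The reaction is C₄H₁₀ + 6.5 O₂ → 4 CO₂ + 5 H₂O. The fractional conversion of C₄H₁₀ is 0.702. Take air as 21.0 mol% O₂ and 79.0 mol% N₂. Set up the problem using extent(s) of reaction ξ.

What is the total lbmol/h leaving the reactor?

Stoichiometric O₂ = 6.5 × 252 = 1638 lbmol/h; O₂ fed = 1638 × 1.535 = 2514 lbmol/h.
N₂ fed = 2514 × 79/21 = 9459 lbmol/h.
Fuel reacted = 0.702 × 252 → ξ = 176.9 lbmol/h.
Outlet (n = n₀ + ν ξ):
  C₄H₁₀: 252 − 1(176.9) = 75.1
  O₂: 2514 − 6.5(176.9) = 1364
  N₂: 9459 (inert)
  CO₂: 0 + 4(176.9) = 707.6
  H₂O: 0 + 5(176.9) = 884.5
Total out = 75.1 + 1364 + 9459 + 707.6 + 884.5 = 12490 lbmol/h.

12500 lbmol/h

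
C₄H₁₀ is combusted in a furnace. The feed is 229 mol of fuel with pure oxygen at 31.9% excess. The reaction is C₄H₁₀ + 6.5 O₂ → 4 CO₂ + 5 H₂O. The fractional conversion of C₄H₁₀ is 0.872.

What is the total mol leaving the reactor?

2490 mol

Stoichiometric O₂ = 6.5 × 229 = 1488 mol; O₂ fed = 1488 × 1.319 = 1963 mol.
Fuel reacted = 0.872 × 229 → ξ = 199.7 mol.
Outlet (n = n₀ + ν ξ):
  C₄H₁₀: 229 − 1(199.7) = 29.31
  O₂: 1963 − 6.5(199.7) = 665.4
  CO₂: 0 + 4(199.7) = 798.8
  H₂O: 0 + 5(199.7) = 998.4
Total out = 29.31 + 665.4 + 798.8 + 998.4 = 2492 mol.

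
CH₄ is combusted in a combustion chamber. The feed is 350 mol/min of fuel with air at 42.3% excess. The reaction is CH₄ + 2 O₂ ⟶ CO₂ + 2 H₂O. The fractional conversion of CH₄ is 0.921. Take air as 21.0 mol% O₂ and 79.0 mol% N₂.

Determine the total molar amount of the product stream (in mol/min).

5090 mol/min

Stoichiometric O₂ = 2 × 350 = 700 mol/min; O₂ fed = 700 × 1.423 = 996.1 mol/min.
N₂ fed = 996.1 × 79/21 = 3747 mol/min.
Fuel reacted = 0.921 × 350 → ξ = 322.4 mol/min.
Outlet (n = n₀ + ν ξ):
  CH₄: 350 − 1(322.4) = 27.65
  O₂: 996.1 − 2(322.4) = 351.4
  N₂: 3747 (inert)
  CO₂: 0 + 1(322.4) = 322.4
  H₂O: 0 + 2(322.4) = 644.7
Total out = 27.65 + 351.4 + 3747 + 322.4 + 644.7 = 5093 mol/min.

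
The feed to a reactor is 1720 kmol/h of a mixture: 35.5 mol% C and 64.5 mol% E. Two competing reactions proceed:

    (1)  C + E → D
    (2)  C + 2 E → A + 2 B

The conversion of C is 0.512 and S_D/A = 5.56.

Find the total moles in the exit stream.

1460 kmol/h

Conversion of C: C consumed = 0.512 × 610.6 = 312.6 kmol/h = 1ξ₁ + 1ξ₂.
Selectivity: 1ξ₁ / (1ξ₂) = 5.56 → ξ₁ = 5.56 ξ₂.
Substitute: (1·5.56 + 1) ξ₂ = 312.6 → ξ₂ = 47.66 kmol/h, ξ₁ = 265 kmol/h.
Outlet amounts (n = n₀ + Σ ν·ξ):
  C: 610.6 − 1(265) − 1(47.66) = 298
  E: 1109 − 1(265) − 2(47.66) = 749.1
  D: 0 + 1(265) = 265
  A: 0 + 1(47.66) = 47.66
  B: 0 + 2(47.66) = 95.31
Total out = 298 + 749.1 + 265 + 47.66 + 95.31 = 1455 kmol/h.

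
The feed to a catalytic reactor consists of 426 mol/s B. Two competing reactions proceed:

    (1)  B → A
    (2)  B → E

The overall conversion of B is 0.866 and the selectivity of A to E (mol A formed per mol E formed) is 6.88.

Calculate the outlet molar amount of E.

46.8 mol/s

Conversion of B: B consumed = 0.866 × 426 = 368.9 mol/s = 1ξ₁ + 1ξ₂.
Selectivity: 1ξ₁ / (1ξ₂) = 6.88 → ξ₁ = 6.88 ξ₂.
Substitute: (1·6.88 + 1) ξ₂ = 368.9 → ξ₂ = 46.82 mol/s, ξ₁ = 322.1 mol/s.
Outlet amounts (n = n₀ + Σ ν·ξ):
  B: 426 − 1(322.1) − 1(46.82) = 57.08
  A: 0 + 1(322.1) = 322.1
  E: 0 + 1(46.82) = 46.82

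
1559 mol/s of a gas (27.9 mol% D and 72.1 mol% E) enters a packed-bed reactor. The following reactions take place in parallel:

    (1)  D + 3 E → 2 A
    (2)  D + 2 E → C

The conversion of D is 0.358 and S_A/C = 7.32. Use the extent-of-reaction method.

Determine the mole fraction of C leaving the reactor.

Conversion of D: D consumed = 0.358 × 435 = 155.7 mol/s = 1ξ₁ + 1ξ₂.
Selectivity: 2ξ₁ / (1ξ₂) = 7.32 → ξ₁ = 3.66 ξ₂.
Substitute: (1·3.66 + 1) ξ₂ = 155.7 → ξ₂ = 33.42 mol/s, ξ₁ = 122.3 mol/s.
Outlet amounts (n = n₀ + Σ ν·ξ):
  D: 435 − 1(122.3) − 1(33.42) = 279.2
  E: 1124 − 3(122.3) − 2(33.42) = 690.3
  A: 0 + 2(122.3) = 244.6
  C: 0 + 1(33.42) = 33.42
Total out = 1248 mol/s; y_C = 33.42 / 1248 = 0.02678.

0.0268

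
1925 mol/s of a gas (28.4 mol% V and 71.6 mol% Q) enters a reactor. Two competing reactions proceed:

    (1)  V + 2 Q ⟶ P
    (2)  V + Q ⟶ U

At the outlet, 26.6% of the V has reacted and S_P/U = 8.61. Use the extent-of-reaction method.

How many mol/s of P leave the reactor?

Conversion of V: V consumed = 0.266 × 546.7 = 145.4 mol/s = 1ξ₁ + 1ξ₂.
Selectivity: 1ξ₁ / (1ξ₂) = 8.61 → ξ₁ = 8.61 ξ₂.
Substitute: (1·8.61 + 1) ξ₂ = 145.4 → ξ₂ = 15.13 mol/s, ξ₁ = 130.3 mol/s.
Outlet amounts (n = n₀ + Σ ν·ξ):
  V: 546.7 − 1(130.3) − 1(15.13) = 401.3
  Q: 1378 − 2(130.3) − 1(15.13) = 1103
  P: 0 + 1(130.3) = 130.3
  U: 0 + 1(15.13) = 15.13

130 mol/s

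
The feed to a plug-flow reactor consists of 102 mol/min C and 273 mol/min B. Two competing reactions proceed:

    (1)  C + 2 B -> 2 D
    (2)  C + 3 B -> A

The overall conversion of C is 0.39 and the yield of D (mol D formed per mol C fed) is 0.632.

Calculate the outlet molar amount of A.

7.55 mol/min

Yield of D: 2ξ₁ / 102 = 0.632 → ξ₁ = 32.23 mol/min.
Conversion of C: 1ξ₁ + 1ξ₂ = 0.39 × 102 = 39.78 → ξ₂ = 7.548 mol/min.
Outlet amounts (n = n₀ + Σ ν·ξ):
  C: 102 − 1(32.23) − 1(7.548) = 62.22
  B: 273 − 2(32.23) − 3(7.548) = 185.9
  D: 0 + 2(32.23) = 64.46
  A: 0 + 1(7.548) = 7.548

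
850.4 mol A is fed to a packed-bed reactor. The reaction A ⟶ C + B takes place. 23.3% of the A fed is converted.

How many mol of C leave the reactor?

198 mol

A reacted = 0.233 × 850.4 = 198.1 mol; ν_A = −1, so ξ = 198.1/1 = 198.1 mol.
Outlet amounts (n = n₀ + ν ξ):
  A: 850.4 − 1(198.1) = 652.3
  C: 0 + 1(198.1) = 198.1
  B: 0 + 1(198.1) = 198.1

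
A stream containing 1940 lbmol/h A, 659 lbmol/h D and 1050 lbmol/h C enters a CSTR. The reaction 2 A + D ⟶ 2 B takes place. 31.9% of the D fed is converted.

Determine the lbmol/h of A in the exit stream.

D reacted = 0.319 × 659 = 210.2 lbmol/h; ν_D = −1, so ξ = 210.2/1 = 210.2 lbmol/h.
Outlet amounts (n = n₀ + ν ξ):
  A: 1940 − 2(210.2) = 1520
  D: 659 − 1(210.2) = 448.8
  B: 0 + 2(210.2) = 420.4
  C: 1050 (inert)

1520 lbmol/h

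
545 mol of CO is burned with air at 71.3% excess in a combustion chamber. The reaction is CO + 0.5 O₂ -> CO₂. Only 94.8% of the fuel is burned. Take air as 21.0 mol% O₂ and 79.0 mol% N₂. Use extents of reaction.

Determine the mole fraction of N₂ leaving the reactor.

0.7

Stoichiometric O₂ = 0.5 × 545 = 272.5 mol; O₂ fed = 272.5 × 1.713 = 466.8 mol.
N₂ fed = 466.8 × 79/21 = 1756 mol.
Fuel reacted = 0.948 × 545 → ξ = 516.7 mol.
Outlet (n = n₀ + ν ξ):
  CO: 545 − 1(516.7) = 28.34
  O₂: 466.8 − 0.5(516.7) = 208.5
  N₂: 1756 (inert)
  CO₂: 0 + 1(516.7) = 516.7
Total out = 2509 mol; y_N₂ = 1756 / 2509 = 0.6998.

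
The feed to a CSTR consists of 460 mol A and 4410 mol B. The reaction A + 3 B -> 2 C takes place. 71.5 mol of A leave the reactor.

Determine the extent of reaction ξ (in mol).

For A: n = n₀ − 1ξ → 71.5 = 460 − 1ξ, giving ξ = 388.5 mol.
Outlet amounts (n = n₀ + ν ξ):
  A: 460 − 1(388.5) = 71.5
  B: 4410 − 3(388.5) = 3244
  C: 0 + 2(388.5) = 777

ξ = 388 mol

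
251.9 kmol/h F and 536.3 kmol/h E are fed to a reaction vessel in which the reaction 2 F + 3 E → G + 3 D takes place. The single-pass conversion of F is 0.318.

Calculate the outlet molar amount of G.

F reacted = 0.318 × 251.9 = 80.1 kmol/h; ν_F = −2, so ξ = 80.1/2 = 40.05 kmol/h.
Outlet amounts (n = n₀ + ν ξ):
  F: 251.9 − 2(40.05) = 171.8
  E: 536.3 − 3(40.05) = 416.1
  G: 0 + 1(40.05) = 40.05
  D: 0 + 3(40.05) = 120.2

40.1 kmol/h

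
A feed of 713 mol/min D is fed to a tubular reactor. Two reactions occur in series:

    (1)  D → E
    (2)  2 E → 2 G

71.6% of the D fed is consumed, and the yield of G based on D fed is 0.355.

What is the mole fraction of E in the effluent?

0.361

Conversion of D: D consumed = 1ξ₁ = 0.716 × 713 → ξ₁ = 510.5 mol/min.
Yield of G: 2ξ₂ / 713 = 0.355 → ξ₂ = 126.6 mol/min.
Outlet amounts (n = n₀ + Σ ν·ξ):
  D: 713 − 1(510.5) = 202.5
  E: 0 + 1(510.5) − 2(126.6) = 257.4
  G: 0 + 2(126.6) = 253.1
Total out = 713 mol/min; y_E = 257.4 / 713 = 0.361.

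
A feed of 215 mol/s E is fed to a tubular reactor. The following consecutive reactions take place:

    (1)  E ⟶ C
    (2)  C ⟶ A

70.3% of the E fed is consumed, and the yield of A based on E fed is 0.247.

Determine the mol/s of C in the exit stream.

98 mol/s

Conversion of E: E consumed = 1ξ₁ = 0.703 × 215 → ξ₁ = 151.1 mol/s.
Yield of A: 1ξ₂ / 215 = 0.247 → ξ₂ = 53.1 mol/s.
Outlet amounts (n = n₀ + Σ ν·ξ):
  E: 215 − 1(151.1) = 63.86
  C: 0 + 1(151.1) − 1(53.1) = 98.04
  A: 0 + 1(53.1) = 53.1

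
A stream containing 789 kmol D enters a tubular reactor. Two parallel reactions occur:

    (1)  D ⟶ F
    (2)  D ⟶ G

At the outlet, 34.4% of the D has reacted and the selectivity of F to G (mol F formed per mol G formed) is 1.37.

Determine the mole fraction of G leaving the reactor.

0.145

Conversion of D: D consumed = 0.344 × 789 = 271.4 kmol = 1ξ₁ + 1ξ₂.
Selectivity: 1ξ₁ / (1ξ₂) = 1.37 → ξ₁ = 1.37 ξ₂.
Substitute: (1·1.37 + 1) ξ₂ = 271.4 → ξ₂ = 114.5 kmol, ξ₁ = 156.9 kmol.
Outlet amounts (n = n₀ + Σ ν·ξ):
  D: 789 − 1(156.9) − 1(114.5) = 517.6
  F: 0 + 1(156.9) = 156.9
  G: 0 + 1(114.5) = 114.5
Total out = 789 kmol; y_G = 114.5 / 789 = 0.1451.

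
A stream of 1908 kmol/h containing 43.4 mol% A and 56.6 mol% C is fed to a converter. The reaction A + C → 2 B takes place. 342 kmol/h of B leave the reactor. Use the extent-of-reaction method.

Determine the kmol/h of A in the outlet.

657 kmol/h

For B: n = n₀ + 2ξ → 342 = 0 + 2ξ, giving ξ = 171 kmol/h.
Outlet amounts (n = n₀ + ν ξ):
  A: 828.1 − 1(171) = 657.1
  C: 1080 − 1(171) = 908.9
  B: 0 + 2(171) = 342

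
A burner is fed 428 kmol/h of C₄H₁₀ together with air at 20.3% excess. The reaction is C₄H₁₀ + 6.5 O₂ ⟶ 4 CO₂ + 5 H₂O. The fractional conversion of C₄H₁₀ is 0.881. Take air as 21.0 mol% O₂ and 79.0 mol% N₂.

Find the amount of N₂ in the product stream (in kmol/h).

12600 kmol/h

Stoichiometric O₂ = 6.5 × 428 = 2782 kmol/h; O₂ fed = 2782 × 1.203 = 3347 kmol/h.
N₂ fed = 3347 × 79/21 = 12590 kmol/h.
Fuel reacted = 0.881 × 428 → ξ = 377.1 kmol/h.
Outlet (n = n₀ + ν ξ):
  C₄H₁₀: 428 − 1(377.1) = 50.93
  O₂: 3347 − 6.5(377.1) = 895.8
  N₂: 12590 (inert)
  CO₂: 0 + 4(377.1) = 1508
  H₂O: 0 + 5(377.1) = 1885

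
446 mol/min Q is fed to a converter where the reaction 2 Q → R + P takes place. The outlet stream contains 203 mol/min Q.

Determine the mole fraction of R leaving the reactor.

For Q: n = n₀ − 2ξ → 203 = 446 − 2ξ, giving ξ = 121.5 mol/min.
Outlet amounts (n = n₀ + ν ξ):
  Q: 446 − 2(121.5) = 203
  R: 0 + 1(121.5) = 121.5
  P: 0 + 1(121.5) = 121.5
Total out = 446 mol/min; y_R = 121.5 / 446 = 0.2724.

0.272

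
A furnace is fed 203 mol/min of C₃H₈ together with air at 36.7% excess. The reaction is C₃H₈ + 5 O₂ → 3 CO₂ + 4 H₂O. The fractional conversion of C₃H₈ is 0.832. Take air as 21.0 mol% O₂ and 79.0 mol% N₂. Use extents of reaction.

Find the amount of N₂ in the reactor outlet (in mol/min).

5220 mol/min

Stoichiometric O₂ = 5 × 203 = 1015 mol/min; O₂ fed = 1015 × 1.367 = 1388 mol/min.
N₂ fed = 1388 × 79/21 = 5220 mol/min.
Fuel reacted = 0.832 × 203 → ξ = 168.9 mol/min.
Outlet (n = n₀ + ν ξ):
  C₃H₈: 203 − 1(168.9) = 34.1
  O₂: 1388 − 5(168.9) = 543
  N₂: 5220 (inert)
  CO₂: 0 + 3(168.9) = 506.7
  H₂O: 0 + 4(168.9) = 675.6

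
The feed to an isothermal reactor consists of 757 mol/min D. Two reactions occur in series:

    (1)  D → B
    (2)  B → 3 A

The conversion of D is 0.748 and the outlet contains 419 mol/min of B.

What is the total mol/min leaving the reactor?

1050 mol/min

Conversion of D: D consumed = 1ξ₁ = 0.748 × 757 → ξ₁ = 566.2 mol/min.
B balance: n_B = 0 + 1ξ₁ − 1ξ₂ = 419 → ξ₂ = (1·566.2 − 419)/1 = 147.2 mol/min.
Outlet amounts (n = n₀ + Σ ν·ξ):
  D: 757 − 1(566.2) = 190.8
  B: 0 + 1(566.2) − 1(147.2) = 419
  A: 0 + 3(147.2) = 441.7
Total out = 190.8 + 419 + 441.7 = 1051 mol/min.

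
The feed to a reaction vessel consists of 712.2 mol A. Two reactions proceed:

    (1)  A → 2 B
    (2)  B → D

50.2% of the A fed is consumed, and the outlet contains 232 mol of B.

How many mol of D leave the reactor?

Conversion of A: A consumed = 1ξ₁ = 0.502 × 712.2 → ξ₁ = 357.5 mol.
B balance: n_B = 0 + 2ξ₁ − 1ξ₂ = 232 → ξ₂ = (2·357.5 − 232)/1 = 483 mol.
Outlet amounts (n = n₀ + Σ ν·ξ):
  A: 712.2 − 1(357.5) = 354.7
  B: 0 + 2(357.5) − 1(483) = 232
  D: 0 + 1(483) = 483

483 mol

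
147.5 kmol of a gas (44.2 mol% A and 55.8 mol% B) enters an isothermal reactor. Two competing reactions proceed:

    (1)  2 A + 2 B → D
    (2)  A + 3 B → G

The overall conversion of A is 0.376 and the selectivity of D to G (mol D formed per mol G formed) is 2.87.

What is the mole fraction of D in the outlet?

0.0992

Conversion of A: A consumed = 0.376 × 65.19 = 24.51 kmol = 2ξ₁ + 1ξ₂.
Selectivity: 1ξ₁ / (1ξ₂) = 2.87 → ξ₁ = 2.87 ξ₂.
Substitute: (2·2.87 + 1) ξ₂ = 24.51 → ξ₂ = 3.637 kmol, ξ₁ = 10.44 kmol.
Outlet amounts (n = n₀ + Σ ν·ξ):
  A: 65.19 − 2(10.44) − 1(3.637) = 40.68
  B: 82.31 − 2(10.44) − 3(3.637) = 50.52
  D: 0 + 1(10.44) = 10.44
  G: 0 + 1(3.637) = 3.637
Total out = 105.3 kmol; y_D = 10.44 / 105.3 = 0.09915.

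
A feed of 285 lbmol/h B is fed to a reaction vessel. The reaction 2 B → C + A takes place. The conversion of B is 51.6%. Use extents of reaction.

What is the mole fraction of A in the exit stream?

0.258

B reacted = 0.516 × 285 = 147.1 lbmol/h; ν_B = −2, so ξ = 147.1/2 = 73.53 lbmol/h.
Outlet amounts (n = n₀ + ν ξ):
  B: 285 − 2(73.53) = 137.9
  C: 0 + 1(73.53) = 73.53
  A: 0 + 1(73.53) = 73.53
Total out = 285 lbmol/h; y_A = 73.53 / 285 = 0.258.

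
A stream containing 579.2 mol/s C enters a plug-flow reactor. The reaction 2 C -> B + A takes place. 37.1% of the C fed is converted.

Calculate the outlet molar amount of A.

107 mol/s

C reacted = 0.371 × 579.2 = 214.9 mol/s; ν_C = −2, so ξ = 214.9/2 = 107.4 mol/s.
Outlet amounts (n = n₀ + ν ξ):
  C: 579.2 − 2(107.4) = 364.3
  B: 0 + 1(107.4) = 107.4
  A: 0 + 1(107.4) = 107.4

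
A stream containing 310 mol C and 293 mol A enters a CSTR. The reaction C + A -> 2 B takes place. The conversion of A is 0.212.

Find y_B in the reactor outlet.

0.206

A reacted = 0.212 × 293 = 62.12 mol; ν_A = −1, so ξ = 62.12/1 = 62.12 mol.
Outlet amounts (n = n₀ + ν ξ):
  C: 310 − 1(62.12) = 247.9
  A: 293 − 1(62.12) = 230.9
  B: 0 + 2(62.12) = 124.2
Total out = 603 mol; y_B = 124.2 / 603 = 0.206.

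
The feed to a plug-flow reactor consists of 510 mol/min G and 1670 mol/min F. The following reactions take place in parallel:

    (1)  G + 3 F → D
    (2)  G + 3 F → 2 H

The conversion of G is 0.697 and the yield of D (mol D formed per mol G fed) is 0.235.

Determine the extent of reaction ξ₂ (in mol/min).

Yield of D: 1ξ₁ / 510 = 0.235 → ξ₁ = 119.8 mol/min.
Conversion of G: 1ξ₁ + 1ξ₂ = 0.697 × 510 = 355.5 → ξ₂ = 235.6 mol/min.
Outlet amounts (n = n₀ + Σ ν·ξ):
  G: 510 − 1(119.8) − 1(235.6) = 154.5
  F: 1670 − 3(119.8) − 3(235.6) = 603.6
  D: 0 + 1(119.8) = 119.8
  H: 0 + 2(235.6) = 471.2

ξ₂ = 236 mol/min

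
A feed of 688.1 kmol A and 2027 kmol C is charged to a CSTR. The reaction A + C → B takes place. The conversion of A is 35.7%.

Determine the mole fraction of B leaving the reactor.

A reacted = 0.357 × 688.1 = 245.7 kmol; ν_A = −1, so ξ = 245.7/1 = 245.7 kmol.
Outlet amounts (n = n₀ + ν ξ):
  A: 688.1 − 1(245.7) = 442.4
  C: 2027 − 1(245.7) = 1781
  B: 0 + 1(245.7) = 245.7
Total out = 2469 kmol; y_B = 245.7 / 2469 = 0.09948.

0.0995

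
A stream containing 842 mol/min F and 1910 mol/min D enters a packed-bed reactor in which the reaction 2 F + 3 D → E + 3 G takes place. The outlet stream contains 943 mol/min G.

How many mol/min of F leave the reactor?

213 mol/min

For G: n = n₀ + 3ξ → 943 = 0 + 3ξ, giving ξ = 314.3 mol/min.
Outlet amounts (n = n₀ + ν ξ):
  F: 842 − 2(314.3) = 213.3
  D: 1910 − 3(314.3) = 967
  E: 0 + 1(314.3) = 314.3
  G: 0 + 3(314.3) = 943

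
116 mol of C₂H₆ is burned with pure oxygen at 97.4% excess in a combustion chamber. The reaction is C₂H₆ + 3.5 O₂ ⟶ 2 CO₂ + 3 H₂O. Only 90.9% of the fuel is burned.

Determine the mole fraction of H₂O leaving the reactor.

0.326

Stoichiometric O₂ = 3.5 × 116 = 406 mol; O₂ fed = 406 × 1.974 = 801.4 mol.
Fuel reacted = 0.909 × 116 → ξ = 105.4 mol.
Outlet (n = n₀ + ν ξ):
  C₂H₆: 116 − 1(105.4) = 10.56
  O₂: 801.4 − 3.5(105.4) = 432.4
  CO₂: 0 + 2(105.4) = 210.9
  H₂O: 0 + 3(105.4) = 316.3
Total out = 970.2 mol; y_H₂O = 316.3 / 970.2 = 0.3261.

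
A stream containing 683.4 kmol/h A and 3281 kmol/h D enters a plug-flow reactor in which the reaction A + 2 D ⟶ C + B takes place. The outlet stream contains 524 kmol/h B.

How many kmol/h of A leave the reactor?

159 kmol/h

For B: n = n₀ + 1ξ → 524 = 0 + 1ξ, giving ξ = 524 kmol/h.
Outlet amounts (n = n₀ + ν ξ):
  A: 683.4 − 1(524) = 159.4
  D: 3281 − 2(524) = 2233
  C: 0 + 1(524) = 524
  B: 0 + 1(524) = 524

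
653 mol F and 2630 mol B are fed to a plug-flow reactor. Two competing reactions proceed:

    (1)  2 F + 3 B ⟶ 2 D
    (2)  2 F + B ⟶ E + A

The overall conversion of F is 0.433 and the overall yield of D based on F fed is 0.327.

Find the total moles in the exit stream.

2930 mol

Yield of D: 2ξ₁ / 653 = 0.327 → ξ₁ = 106.8 mol.
Conversion of F: 2ξ₁ + 2ξ₂ = 0.433 × 653 = 282.7 → ξ₂ = 34.61 mol.
Outlet amounts (n = n₀ + Σ ν·ξ):
  F: 653 − 2(106.8) − 2(34.61) = 370.3
  B: 2630 − 3(106.8) − 1(34.61) = 2275
  D: 0 + 2(106.8) = 213.5
  E: 0 + 1(34.61) = 34.61
  A: 0 + 1(34.61) = 34.61
Total out = 370.3 + 2275 + 213.5 + 34.61 + 34.61 = 2928 mol.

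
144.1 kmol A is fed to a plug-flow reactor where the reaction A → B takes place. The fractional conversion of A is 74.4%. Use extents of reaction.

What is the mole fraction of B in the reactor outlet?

A reacted = 0.744 × 144.1 = 107.2 kmol; ν_A = −1, so ξ = 107.2/1 = 107.2 kmol.
Outlet amounts (n = n₀ + ν ξ):
  A: 144.1 − 1(107.2) = 36.89
  B: 0 + 1(107.2) = 107.2
Total out = 144.1 kmol; y_B = 107.2 / 144.1 = 0.744.

0.744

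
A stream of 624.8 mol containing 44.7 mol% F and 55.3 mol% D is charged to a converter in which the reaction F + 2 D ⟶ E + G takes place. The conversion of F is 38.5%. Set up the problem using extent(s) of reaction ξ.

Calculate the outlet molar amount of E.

F reacted = 0.385 × 279.3 = 107.5 mol; ν_F = −1, so ξ = 107.5/1 = 107.5 mol.
Outlet amounts (n = n₀ + ν ξ):
  F: 279.3 − 1(107.5) = 171.8
  D: 345.5 − 2(107.5) = 130.5
  E: 0 + 1(107.5) = 107.5
  G: 0 + 1(107.5) = 107.5

108 mol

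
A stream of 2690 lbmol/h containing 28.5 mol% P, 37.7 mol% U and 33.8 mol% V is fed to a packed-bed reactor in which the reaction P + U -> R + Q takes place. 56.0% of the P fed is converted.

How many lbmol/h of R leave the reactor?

P reacted = 0.56 × 766.6 = 429.3 lbmol/h; ν_P = −1, so ξ = 429.3/1 = 429.3 lbmol/h.
Outlet amounts (n = n₀ + ν ξ):
  P: 766.6 − 1(429.3) = 337.3
  U: 1014 − 1(429.3) = 584.8
  R: 0 + 1(429.3) = 429.3
  Q: 0 + 1(429.3) = 429.3
  V: 909.2 (inert)

429 lbmol/h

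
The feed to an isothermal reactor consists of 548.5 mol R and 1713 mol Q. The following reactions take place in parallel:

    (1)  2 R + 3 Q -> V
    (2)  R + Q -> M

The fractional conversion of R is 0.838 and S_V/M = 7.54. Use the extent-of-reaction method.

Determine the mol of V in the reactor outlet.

216 mol

Conversion of R: R consumed = 0.838 × 548.5 = 459.6 mol = 2ξ₁ + 1ξ₂.
Selectivity: 1ξ₁ / (1ξ₂) = 7.54 → ξ₁ = 7.54 ξ₂.
Substitute: (2·7.54 + 1) ξ₂ = 459.6 → ξ₂ = 28.58 mol, ξ₁ = 215.5 mol.
Outlet amounts (n = n₀ + Σ ν·ξ):
  R: 548.5 − 2(215.5) − 1(28.58) = 88.86
  Q: 1713 − 3(215.5) − 1(28.58) = 1038
  V: 0 + 1(215.5) = 215.5
  M: 0 + 1(28.58) = 28.58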